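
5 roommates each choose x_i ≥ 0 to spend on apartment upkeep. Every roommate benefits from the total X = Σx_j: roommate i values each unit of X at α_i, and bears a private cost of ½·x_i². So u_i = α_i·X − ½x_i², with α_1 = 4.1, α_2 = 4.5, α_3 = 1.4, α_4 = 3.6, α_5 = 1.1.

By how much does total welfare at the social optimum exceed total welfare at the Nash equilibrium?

350.73

Roommate i's FOC: ∂u_i/∂x_i = α_i − x_i = 0, so x_i* = α_i.
NE contributions = (4.1, 4.5, 1.4, 3.6, 1.1); X = 14.7.
W^NE = (Σα)·X − ½Σα_i² = 14.7² − ½·53.19 = 189.495.
Planner sets x_i = Σα_j = 14.7 for every i, so X^SO = 5·14.7 = 73.5.
W^SO = (Σα)·X^SO − ½·5·(Σα)² = (5/2)·14.7² = 540.225.
Deadweight loss = W^SO − W^NE = 350.73.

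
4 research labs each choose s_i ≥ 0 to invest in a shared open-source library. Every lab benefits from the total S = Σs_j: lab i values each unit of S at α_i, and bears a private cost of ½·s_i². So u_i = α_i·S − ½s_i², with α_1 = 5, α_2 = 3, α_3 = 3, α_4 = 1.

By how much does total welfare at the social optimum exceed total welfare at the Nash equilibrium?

Lab i's FOC: ∂u_i/∂s_i = α_i − s_i = 0, so s_i* = α_i.
NE contributions = (5, 3, 3, 1); S = 12.
W^NE = (Σα)·S − ½Σα_i² = 12² − ½·44 = 122.
Planner sets s_i = Σα_j = 12 for every i, so S^SO = 4·12 = 48.
W^SO = (Σα)·S^SO − ½·4·(Σα)² = (4/2)·12² = 288.
Deadweight loss = W^SO − W^NE = 166.

166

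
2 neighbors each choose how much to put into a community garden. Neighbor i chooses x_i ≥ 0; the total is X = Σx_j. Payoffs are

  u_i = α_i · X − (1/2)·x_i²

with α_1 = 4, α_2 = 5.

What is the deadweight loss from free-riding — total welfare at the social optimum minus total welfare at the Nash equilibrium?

Neighbor i's FOC: ∂u_i/∂x_i = α_i − x_i = 0, so x_i* = α_i.
NE contributions = (4, 5); X = 9.
W^NE = (Σα)·X − ½Σα_i² = 9² − ½·41 = 60.5.
Planner sets x_i = Σα_j = 9 for every i, so X^SO = 2·9 = 18.
W^SO = (Σα)·X^SO − ½·2·(Σα)² = (2/2)·9² = 81.
Deadweight loss = W^SO − W^NE = 20.5.

20.5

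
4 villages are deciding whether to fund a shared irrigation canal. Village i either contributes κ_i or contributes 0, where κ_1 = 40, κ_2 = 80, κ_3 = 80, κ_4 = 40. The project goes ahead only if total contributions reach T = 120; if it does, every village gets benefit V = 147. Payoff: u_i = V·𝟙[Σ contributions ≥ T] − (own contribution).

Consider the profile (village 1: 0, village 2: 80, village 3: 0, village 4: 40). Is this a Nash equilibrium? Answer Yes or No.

Total = 120 ≥ 120: provided.
Village 1 (pledges 0, payoff 147): pledging 40 → total 160, payoff 107. No gain.
Village 2 (pledges 80, payoff 67): dropping to 0 → total 40, payoff 0. No gain.
Village 3 (pledges 0, payoff 147): pledging 80 → total 200, payoff 67. No gain.
Village 4 (pledges 40, payoff 107): dropping to 0 → total 80, payoff 0. No gain.

Yes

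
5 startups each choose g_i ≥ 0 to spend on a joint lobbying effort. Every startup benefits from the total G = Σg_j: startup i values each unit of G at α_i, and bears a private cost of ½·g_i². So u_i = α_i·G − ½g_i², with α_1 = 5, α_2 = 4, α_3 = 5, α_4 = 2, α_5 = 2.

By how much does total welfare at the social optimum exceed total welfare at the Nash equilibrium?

523

Startup i's FOC: ∂u_i/∂g_i = α_i − g_i = 0, so g_i* = α_i.
NE contributions = (5, 4, 5, 2, 2); G = 18.
W^NE = (Σα)·G − ½Σα_i² = 18² − ½·74 = 287.
Planner sets g_i = Σα_j = 18 for every i, so G^SO = 5·18 = 90.
W^SO = (Σα)·G^SO − ½·5·(Σα)² = (5/2)·18² = 810.
Deadweight loss = W^SO − W^NE = 523.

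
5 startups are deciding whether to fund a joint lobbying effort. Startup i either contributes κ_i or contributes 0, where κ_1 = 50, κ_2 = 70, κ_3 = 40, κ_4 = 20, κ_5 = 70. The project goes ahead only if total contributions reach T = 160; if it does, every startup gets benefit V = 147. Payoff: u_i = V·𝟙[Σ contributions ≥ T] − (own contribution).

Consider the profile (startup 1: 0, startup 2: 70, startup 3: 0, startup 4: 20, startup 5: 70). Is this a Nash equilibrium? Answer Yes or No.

Yes

Total = 160 ≥ 160: provided.
Startup 1 (pledges 0, payoff 147): pledging 50 → total 210, payoff 97. No gain.
Startup 2 (pledges 70, payoff 77): dropping to 0 → total 90, payoff 0. No gain.
Startup 3 (pledges 0, payoff 147): pledging 40 → total 200, payoff 107. No gain.
Startup 4 (pledges 20, payoff 127): dropping to 0 → total 140, payoff 0. No gain.
Startup 5 (pledges 70, payoff 77): dropping to 0 → total 90, payoff 0. No gain.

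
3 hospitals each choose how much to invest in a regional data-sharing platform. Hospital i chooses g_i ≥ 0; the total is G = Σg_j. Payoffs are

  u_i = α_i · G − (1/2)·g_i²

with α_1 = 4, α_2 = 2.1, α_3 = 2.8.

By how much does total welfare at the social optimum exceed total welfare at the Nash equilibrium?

53.73

Hospital i's FOC: ∂u_i/∂g_i = α_i − g_i = 0, so g_i* = α_i.
NE contributions = (4, 2.1, 2.8); G = 8.9.
W^NE = (Σα)·G − ½Σα_i² = 8.9² − ½·28.25 = 65.085.
Planner sets g_i = Σα_j = 8.9 for every i, so G^SO = 3·8.9 = 26.7.
W^SO = (Σα)·G^SO − ½·3·(Σα)² = (3/2)·8.9² = 118.815.
Deadweight loss = W^SO − W^NE = 53.73.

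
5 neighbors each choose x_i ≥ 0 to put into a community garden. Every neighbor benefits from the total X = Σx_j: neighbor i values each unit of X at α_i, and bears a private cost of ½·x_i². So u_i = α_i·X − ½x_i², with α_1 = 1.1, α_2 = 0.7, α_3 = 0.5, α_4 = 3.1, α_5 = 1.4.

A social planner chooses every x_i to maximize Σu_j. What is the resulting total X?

34

Planner FOC: ∂(Σu_j)/∂x_i = (Σα_j) − x_i = 0, so x_i^SO = Σα_j = 6.8 for every i; X^SO = 34.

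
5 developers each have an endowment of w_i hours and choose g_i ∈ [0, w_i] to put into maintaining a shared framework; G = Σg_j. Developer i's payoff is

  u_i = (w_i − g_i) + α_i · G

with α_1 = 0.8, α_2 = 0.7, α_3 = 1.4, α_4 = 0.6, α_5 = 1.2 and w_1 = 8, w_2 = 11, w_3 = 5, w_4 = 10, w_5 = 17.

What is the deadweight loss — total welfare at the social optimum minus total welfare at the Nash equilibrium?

107.3

∂u_i/∂g_i = α_i − 1, so developer i contributes w_i if α_i > 1, else 0.
α_i > 1 for i ∈ {3, 5}; NE contributions (0, 0, 5, 0, 17), G = 22.
W^NE = Σw_i − G^NE + (Σα_i)·G^NE = 51 + 3.7·22 = 132.4.
Planner: ∂(Σu_j)/∂g_i = Σα_j − 1 = 3.7 > 0, so everyone contributes w_i; G^SO = 51, W^SO = 51 + 3.7·51 = 239.7.
Deadweight loss = 107.3.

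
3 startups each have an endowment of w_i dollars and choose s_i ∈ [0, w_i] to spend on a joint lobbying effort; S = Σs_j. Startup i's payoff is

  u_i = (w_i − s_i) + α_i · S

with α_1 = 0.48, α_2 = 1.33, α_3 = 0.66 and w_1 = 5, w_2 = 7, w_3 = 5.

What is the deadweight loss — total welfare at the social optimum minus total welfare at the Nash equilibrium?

14.7

∂u_i/∂s_i = α_i − 1, so startup i contributes w_i if α_i > 1, else 0.
α_i > 1 for i ∈ {2}; NE contributions (0, 7, 0), S = 7.
W^NE = Σw_i − S^NE + (Σα_i)·S^NE = 17 + 1.47·7 = 27.29.
Planner: ∂(Σu_j)/∂s_i = Σα_j − 1 = 1.47 > 0, so everyone contributes w_i; S^SO = 17, W^SO = 17 + 1.47·17 = 41.99.
Deadweight loss = 14.7.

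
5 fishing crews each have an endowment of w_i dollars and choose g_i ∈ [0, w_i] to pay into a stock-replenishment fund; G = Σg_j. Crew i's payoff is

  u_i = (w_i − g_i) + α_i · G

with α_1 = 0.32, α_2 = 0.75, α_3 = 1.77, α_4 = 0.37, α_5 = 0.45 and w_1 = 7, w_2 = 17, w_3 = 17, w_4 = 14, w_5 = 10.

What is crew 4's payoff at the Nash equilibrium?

20.29

∂u_i/∂g_i = α_i − 1, so crew i contributes w_i if α_i > 1, else 0.
α_i > 1 for i ∈ {3}; NE contributions (0, 0, 17, 0, 0), G = 17.
u_4 = (14 − 0) + 0.37·17 = 20.29.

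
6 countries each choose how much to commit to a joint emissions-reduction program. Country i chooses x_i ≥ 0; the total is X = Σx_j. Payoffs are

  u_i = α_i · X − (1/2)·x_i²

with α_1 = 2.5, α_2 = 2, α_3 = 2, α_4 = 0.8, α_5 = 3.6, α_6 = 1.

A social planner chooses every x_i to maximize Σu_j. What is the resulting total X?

Planner FOC: ∂(Σu_j)/∂x_i = (Σα_j) − x_i = 0, so x_i^SO = Σα_j = 11.9 for every i; X^SO = 71.4.

71.4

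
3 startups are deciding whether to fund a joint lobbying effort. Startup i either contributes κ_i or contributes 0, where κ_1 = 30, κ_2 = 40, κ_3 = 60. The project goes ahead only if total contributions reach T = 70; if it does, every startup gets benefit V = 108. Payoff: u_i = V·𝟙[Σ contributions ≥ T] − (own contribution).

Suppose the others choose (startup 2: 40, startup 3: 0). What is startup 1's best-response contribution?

30

Others' total = 40. Contributing 30 brings total to 70 ≥ 70: gain V − κ_1 = 78.
Best response: 30.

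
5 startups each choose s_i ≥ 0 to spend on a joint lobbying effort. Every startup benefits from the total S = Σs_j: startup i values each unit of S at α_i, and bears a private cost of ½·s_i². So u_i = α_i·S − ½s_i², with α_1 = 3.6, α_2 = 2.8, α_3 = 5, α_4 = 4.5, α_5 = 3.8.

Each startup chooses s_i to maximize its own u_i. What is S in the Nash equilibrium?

Startup i's FOC: ∂u_i/∂s_i = α_i − s_i = 0, so s_i* = α_i.
NE contributions = (3.6, 2.8, 5, 4.5, 3.8); S = 19.7.

19.7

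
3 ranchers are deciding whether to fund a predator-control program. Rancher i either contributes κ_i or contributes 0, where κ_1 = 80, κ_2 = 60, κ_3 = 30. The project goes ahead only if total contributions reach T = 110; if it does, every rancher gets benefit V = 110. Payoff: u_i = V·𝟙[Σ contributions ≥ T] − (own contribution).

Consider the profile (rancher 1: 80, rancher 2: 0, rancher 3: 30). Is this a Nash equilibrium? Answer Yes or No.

Yes

Total = 110 ≥ 110: provided.
Rancher 1 (pledges 80, payoff 30): dropping to 0 → total 30, payoff 0. No gain.
Rancher 2 (pledges 0, payoff 110): pledging 60 → total 170, payoff 50. No gain.
Rancher 3 (pledges 30, payoff 80): dropping to 0 → total 80, payoff 0. No gain.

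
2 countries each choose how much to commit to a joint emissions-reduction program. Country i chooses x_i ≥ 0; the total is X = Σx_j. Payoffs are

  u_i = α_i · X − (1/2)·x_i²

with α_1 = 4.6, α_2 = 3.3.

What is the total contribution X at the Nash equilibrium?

7.9

Country i's FOC: ∂u_i/∂x_i = α_i − x_i = 0, so x_i* = α_i.
NE contributions = (4.6, 3.3); X = 7.9.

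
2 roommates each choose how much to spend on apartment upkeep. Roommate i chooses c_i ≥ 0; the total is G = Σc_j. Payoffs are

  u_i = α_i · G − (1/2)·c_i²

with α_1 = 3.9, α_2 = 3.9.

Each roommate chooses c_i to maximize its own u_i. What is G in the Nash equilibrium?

Roommate i's FOC: ∂u_i/∂c_i = α_i − c_i = 0, so c_i* = α_i.
NE contributions = (3.9, 3.9); G = 7.8.

7.8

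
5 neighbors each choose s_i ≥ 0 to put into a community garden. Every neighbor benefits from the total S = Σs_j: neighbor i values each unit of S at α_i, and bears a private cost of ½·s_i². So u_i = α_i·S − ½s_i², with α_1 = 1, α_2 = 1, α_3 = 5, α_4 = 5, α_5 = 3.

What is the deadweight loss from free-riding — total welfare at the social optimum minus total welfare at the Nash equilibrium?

368

Neighbor i's FOC: ∂u_i/∂s_i = α_i − s_i = 0, so s_i* = α_i.
NE contributions = (1, 1, 5, 5, 3); S = 15.
W^NE = (Σα)·S − ½Σα_i² = 15² − ½·61 = 194.5.
Planner sets s_i = Σα_j = 15 for every i, so S^SO = 5·15 = 75.
W^SO = (Σα)·S^SO − ½·5·(Σα)² = (5/2)·15² = 562.5.
Deadweight loss = W^SO − W^NE = 368.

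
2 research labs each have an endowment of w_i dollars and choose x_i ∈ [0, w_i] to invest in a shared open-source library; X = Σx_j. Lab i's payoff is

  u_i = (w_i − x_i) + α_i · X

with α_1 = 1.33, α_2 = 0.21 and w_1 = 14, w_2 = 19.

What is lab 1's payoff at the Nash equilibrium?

18.62

∂u_i/∂x_i = α_i − 1, so lab i contributes w_i if α_i > 1, else 0.
α_i > 1 for i ∈ {1}; NE contributions (14, 0), X = 14.
u_1 = (14 − 14) + 1.33·14 = 18.62.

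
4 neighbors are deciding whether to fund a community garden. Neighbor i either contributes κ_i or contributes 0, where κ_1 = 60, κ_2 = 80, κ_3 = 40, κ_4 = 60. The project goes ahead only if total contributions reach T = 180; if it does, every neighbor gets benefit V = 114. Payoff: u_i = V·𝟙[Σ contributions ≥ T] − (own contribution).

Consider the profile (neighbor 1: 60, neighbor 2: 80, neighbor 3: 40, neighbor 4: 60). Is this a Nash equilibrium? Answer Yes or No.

No

Total = 240 ≥ 180: provided.
Neighbor 1 (pledges 60, payoff 54): dropping to 0 → total 180, payoff 114. Profitable deviation.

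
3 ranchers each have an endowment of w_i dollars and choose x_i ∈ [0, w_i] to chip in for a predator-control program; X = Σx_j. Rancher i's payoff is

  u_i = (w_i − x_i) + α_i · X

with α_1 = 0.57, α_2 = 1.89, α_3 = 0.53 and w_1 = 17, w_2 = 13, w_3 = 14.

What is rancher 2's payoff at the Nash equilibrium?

24.57

∂u_i/∂x_i = α_i − 1, so rancher i contributes w_i if α_i > 1, else 0.
α_i > 1 for i ∈ {2}; NE contributions (0, 13, 0), X = 13.
u_2 = (13 − 13) + 1.89·13 = 24.57.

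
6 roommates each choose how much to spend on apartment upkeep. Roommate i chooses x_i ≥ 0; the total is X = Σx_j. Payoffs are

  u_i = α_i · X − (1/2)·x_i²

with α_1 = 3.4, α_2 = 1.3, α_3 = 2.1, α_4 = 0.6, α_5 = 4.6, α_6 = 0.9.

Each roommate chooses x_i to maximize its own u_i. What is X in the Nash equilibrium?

12.9

Roommate i's FOC: ∂u_i/∂x_i = α_i − x_i = 0, so x_i* = α_i.
NE contributions = (3.4, 1.3, 2.1, 0.6, 4.6, 0.9); X = 12.9.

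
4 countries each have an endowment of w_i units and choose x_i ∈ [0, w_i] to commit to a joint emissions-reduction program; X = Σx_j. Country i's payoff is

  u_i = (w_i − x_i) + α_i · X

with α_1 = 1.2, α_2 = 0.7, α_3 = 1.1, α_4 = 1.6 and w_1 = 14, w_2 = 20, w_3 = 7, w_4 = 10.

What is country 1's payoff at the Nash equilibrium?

37.2

∂u_i/∂x_i = α_i − 1, so country i contributes w_i if α_i > 1, else 0.
α_i > 1 for i ∈ {1, 3, 4}; NE contributions (14, 0, 7, 10), X = 31.
u_1 = (14 − 14) + 1.2·31 = 37.2.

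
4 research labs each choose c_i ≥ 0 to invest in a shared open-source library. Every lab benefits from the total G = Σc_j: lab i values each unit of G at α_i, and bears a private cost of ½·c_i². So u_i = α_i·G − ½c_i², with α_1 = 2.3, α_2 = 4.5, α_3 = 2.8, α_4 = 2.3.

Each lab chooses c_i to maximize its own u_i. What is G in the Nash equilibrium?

Lab i's FOC: ∂u_i/∂c_i = α_i − c_i = 0, so c_i* = α_i.
NE contributions = (2.3, 4.5, 2.8, 2.3); G = 11.9.

11.9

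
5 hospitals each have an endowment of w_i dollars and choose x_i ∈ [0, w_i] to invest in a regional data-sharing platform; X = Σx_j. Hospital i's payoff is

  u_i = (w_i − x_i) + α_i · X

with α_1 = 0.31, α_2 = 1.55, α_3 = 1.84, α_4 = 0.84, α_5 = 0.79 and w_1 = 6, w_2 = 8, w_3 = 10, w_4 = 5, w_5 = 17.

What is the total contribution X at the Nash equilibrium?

18

∂u_i/∂x_i = α_i − 1, so hospital i contributes w_i if α_i > 1, else 0.
α_i > 1 for i ∈ {2, 3}; NE contributions (0, 8, 10, 0, 0), X = 18.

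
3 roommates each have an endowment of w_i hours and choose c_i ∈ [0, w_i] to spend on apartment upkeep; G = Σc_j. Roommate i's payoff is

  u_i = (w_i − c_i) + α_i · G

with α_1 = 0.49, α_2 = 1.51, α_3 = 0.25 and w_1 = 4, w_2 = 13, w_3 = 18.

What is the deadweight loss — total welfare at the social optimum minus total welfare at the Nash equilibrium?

27.5

∂u_i/∂c_i = α_i − 1, so roommate i contributes w_i if α_i > 1, else 0.
α_i > 1 for i ∈ {2}; NE contributions (0, 13, 0), G = 13.
W^NE = Σw_i − G^NE + (Σα_i)·G^NE = 35 + 1.25·13 = 51.25.
Planner: ∂(Σu_j)/∂c_i = Σα_j − 1 = 1.25 > 0, so everyone contributes w_i; G^SO = 35, W^SO = 35 + 1.25·35 = 78.75.
Deadweight loss = 27.5.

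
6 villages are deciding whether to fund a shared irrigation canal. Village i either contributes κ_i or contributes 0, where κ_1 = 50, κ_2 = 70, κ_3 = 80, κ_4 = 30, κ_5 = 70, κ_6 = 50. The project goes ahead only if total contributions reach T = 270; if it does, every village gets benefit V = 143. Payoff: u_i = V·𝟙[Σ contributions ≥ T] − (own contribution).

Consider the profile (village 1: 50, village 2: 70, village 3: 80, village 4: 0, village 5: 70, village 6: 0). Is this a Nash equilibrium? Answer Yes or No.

Yes

Total = 270 ≥ 270: provided.
Village 1 (pledges 50, payoff 93): dropping to 0 → total 220, payoff 0. No gain.
Village 2 (pledges 70, payoff 73): dropping to 0 → total 200, payoff 0. No gain.
Village 3 (pledges 80, payoff 63): dropping to 0 → total 190, payoff 0. No gain.
Village 4 (pledges 0, payoff 143): pledging 30 → total 300, payoff 113. No gain.
Village 5 (pledges 70, payoff 73): dropping to 0 → total 200, payoff 0. No gain.
Village 6 (pledges 0, payoff 143): pledging 50 → total 320, payoff 93. No gain.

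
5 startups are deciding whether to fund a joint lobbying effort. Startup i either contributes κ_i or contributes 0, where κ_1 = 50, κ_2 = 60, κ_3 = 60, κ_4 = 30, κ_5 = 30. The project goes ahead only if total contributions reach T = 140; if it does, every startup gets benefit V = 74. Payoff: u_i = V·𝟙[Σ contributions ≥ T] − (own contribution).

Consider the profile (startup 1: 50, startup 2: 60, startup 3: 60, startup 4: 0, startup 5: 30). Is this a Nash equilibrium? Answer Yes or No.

Total = 200 ≥ 140: provided.
Startup 1 (pledges 50, payoff 24): dropping to 0 → total 150, payoff 74. Profitable deviation.

No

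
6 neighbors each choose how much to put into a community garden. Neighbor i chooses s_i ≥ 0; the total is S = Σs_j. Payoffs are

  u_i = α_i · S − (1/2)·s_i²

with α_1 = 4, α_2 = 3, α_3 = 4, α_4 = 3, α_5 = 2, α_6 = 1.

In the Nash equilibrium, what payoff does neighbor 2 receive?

Neighbor i's FOC: ∂u_i/∂s_i = α_i − s_i = 0, so s_i* = α_i.
NE contributions = (4, 3, 4, 3, 2, 1); S = 17.
u_2 = α_2·S − ½·(s_2)² = 3·17 − ½·3² = 46.5.

46.5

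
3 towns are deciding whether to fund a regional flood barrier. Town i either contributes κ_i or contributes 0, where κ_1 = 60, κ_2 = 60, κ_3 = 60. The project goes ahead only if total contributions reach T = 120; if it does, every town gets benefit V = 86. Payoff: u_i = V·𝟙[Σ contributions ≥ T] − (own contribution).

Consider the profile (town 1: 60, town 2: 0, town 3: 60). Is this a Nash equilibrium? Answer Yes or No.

Total = 120 ≥ 120: provided.
Town 1 (pledges 60, payoff 26): dropping to 0 → total 60, payoff 0. No gain.
Town 2 (pledges 0, payoff 86): pledging 60 → total 180, payoff 26. No gain.
Town 3 (pledges 60, payoff 26): dropping to 0 → total 60, payoff 0. No gain.

Yes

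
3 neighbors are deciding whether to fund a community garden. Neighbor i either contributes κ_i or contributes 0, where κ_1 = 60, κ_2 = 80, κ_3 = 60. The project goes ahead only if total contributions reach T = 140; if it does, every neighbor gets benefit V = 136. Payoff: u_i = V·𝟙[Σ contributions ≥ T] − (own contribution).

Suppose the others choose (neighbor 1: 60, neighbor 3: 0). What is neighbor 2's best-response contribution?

Others' total = 60. Contributing 80 brings total to 140 ≥ 140: gain V − κ_2 = 56.
Best response: 80.

80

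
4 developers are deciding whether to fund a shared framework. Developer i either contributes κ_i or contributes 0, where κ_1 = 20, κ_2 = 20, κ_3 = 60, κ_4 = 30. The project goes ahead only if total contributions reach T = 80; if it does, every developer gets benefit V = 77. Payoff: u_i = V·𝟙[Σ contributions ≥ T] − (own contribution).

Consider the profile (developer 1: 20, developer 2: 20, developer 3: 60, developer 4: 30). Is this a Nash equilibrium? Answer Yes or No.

No

Total = 130 ≥ 80: provided.
Developer 1 (pledges 20, payoff 57): dropping to 0 → total 110, payoff 77. Profitable deviation.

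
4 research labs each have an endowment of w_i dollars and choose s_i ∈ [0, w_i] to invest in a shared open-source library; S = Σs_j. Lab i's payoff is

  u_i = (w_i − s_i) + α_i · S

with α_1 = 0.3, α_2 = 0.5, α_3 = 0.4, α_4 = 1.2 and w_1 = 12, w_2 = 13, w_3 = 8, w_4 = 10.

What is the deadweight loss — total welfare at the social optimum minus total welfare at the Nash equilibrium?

46.2

∂u_i/∂s_i = α_i − 1, so lab i contributes w_i if α_i > 1, else 0.
α_i > 1 for i ∈ {4}; NE contributions (0, 0, 0, 10), S = 10.
W^NE = Σw_i − S^NE + (Σα_i)·S^NE = 43 + 1.4·10 = 57.
Planner: ∂(Σu_j)/∂s_i = Σα_j − 1 = 1.4 > 0, so everyone contributes w_i; S^SO = 43, W^SO = 43 + 1.4·43 = 103.2.
Deadweight loss = 46.2.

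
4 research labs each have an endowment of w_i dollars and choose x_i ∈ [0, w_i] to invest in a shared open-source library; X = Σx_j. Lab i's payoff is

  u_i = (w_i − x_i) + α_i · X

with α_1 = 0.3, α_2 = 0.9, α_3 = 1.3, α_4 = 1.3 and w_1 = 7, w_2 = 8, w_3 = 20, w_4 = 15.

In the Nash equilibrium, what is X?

35

∂u_i/∂x_i = α_i − 1, so lab i contributes w_i if α_i > 1, else 0.
α_i > 1 for i ∈ {3, 4}; NE contributions (0, 0, 20, 15), X = 35.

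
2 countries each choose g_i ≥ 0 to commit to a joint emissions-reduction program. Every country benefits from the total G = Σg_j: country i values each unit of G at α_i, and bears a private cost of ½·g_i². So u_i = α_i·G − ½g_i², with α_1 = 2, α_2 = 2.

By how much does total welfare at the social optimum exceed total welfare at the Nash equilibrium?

4

Country i's FOC: ∂u_i/∂g_i = α_i − g_i = 0, so g_i* = α_i.
NE contributions = (2, 2); G = 4.
W^NE = (Σα)·G − ½Σα_i² = 4² − ½·8 = 12.
Planner sets g_i = Σα_j = 4 for every i, so G^SO = 2·4 = 8.
W^SO = (Σα)·G^SO − ½·2·(Σα)² = (2/2)·4² = 16.
Deadweight loss = W^SO − W^NE = 4.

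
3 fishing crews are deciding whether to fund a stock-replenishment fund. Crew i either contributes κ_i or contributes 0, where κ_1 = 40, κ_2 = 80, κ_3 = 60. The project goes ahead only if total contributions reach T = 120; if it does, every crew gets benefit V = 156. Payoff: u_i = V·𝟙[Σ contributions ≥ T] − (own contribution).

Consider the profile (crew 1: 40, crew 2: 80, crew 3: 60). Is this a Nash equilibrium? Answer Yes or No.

No

Total = 180 ≥ 120: provided.
Crew 1 (pledges 40, payoff 116): dropping to 0 → total 140, payoff 156. Profitable deviation.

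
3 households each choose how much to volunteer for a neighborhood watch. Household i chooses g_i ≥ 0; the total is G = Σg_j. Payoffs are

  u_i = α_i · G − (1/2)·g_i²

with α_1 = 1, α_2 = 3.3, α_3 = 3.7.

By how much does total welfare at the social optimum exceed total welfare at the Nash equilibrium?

Household i's FOC: ∂u_i/∂g_i = α_i − g_i = 0, so g_i* = α_i.
NE contributions = (1, 3.3, 3.7); G = 8.
W^NE = (Σα)·G − ½Σα_i² = 8² − ½·25.58 = 51.21.
Planner sets g_i = Σα_j = 8 for every i, so G^SO = 3·8 = 24.
W^SO = (Σα)·G^SO − ½·3·(Σα)² = (3/2)·8² = 96.
Deadweight loss = W^SO − W^NE = 44.79.

44.79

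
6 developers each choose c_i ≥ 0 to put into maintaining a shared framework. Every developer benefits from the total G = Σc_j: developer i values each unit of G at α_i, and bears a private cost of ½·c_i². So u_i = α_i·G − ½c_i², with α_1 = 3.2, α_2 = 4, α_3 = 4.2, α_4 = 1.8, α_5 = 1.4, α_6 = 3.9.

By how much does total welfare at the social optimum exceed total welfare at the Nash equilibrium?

716.645

Developer i's FOC: ∂u_i/∂c_i = α_i − c_i = 0, so c_i* = α_i.
NE contributions = (3.2, 4, 4.2, 1.8, 1.4, 3.9); G = 18.5.
W^NE = (Σα)·G − ½Σα_i² = 18.5² − ½·64.29 = 310.105.
Planner sets c_i = Σα_j = 18.5 for every i, so G^SO = 6·18.5 = 111.
W^SO = (Σα)·G^SO − ½·6·(Σα)² = (6/2)·18.5² = 1026.75.
Deadweight loss = W^SO − W^NE = 716.645.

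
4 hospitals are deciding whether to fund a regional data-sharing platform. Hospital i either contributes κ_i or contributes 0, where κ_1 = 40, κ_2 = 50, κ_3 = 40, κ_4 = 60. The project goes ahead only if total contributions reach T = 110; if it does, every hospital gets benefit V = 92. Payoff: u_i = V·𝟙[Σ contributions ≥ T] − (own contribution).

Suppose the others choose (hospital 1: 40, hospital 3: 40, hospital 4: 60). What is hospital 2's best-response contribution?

Others' total = 140 ≥ 110; contributing adds cost 50 for no extra benefit.
Best response: 0.

0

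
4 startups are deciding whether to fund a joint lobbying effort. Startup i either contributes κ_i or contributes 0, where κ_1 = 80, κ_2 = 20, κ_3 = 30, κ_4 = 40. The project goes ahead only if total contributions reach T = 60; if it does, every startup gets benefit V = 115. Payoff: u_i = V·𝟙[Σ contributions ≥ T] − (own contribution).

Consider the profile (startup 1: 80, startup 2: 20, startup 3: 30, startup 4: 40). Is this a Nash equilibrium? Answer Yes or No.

No

Total = 170 ≥ 60: provided.
Startup 1 (pledges 80, payoff 35): dropping to 0 → total 90, payoff 115. Profitable deviation.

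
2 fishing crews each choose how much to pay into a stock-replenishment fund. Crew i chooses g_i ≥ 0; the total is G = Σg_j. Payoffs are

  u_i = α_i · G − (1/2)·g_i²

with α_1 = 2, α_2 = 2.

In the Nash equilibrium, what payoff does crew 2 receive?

Crew i's FOC: ∂u_i/∂g_i = α_i − g_i = 0, so g_i* = α_i.
NE contributions = (2, 2); G = 4.
u_2 = α_2·G − ½·(g_2)² = 2·4 − ½·2² = 6.

6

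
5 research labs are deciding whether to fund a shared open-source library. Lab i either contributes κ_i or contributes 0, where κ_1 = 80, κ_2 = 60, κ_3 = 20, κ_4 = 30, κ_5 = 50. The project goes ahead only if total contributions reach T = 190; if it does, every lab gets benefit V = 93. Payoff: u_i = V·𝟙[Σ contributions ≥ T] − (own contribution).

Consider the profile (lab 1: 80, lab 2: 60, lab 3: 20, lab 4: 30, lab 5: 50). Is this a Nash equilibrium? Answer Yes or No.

No

Total = 240 ≥ 190: provided.
Lab 1 (pledges 80, payoff 13): dropping to 0 → total 160, payoff 0. No gain.
Lab 2 (pledges 60, payoff 33): dropping to 0 → total 180, payoff 0. No gain.
Lab 3 (pledges 20, payoff 73): dropping to 0 → total 220, payoff 93. Profitable deviation.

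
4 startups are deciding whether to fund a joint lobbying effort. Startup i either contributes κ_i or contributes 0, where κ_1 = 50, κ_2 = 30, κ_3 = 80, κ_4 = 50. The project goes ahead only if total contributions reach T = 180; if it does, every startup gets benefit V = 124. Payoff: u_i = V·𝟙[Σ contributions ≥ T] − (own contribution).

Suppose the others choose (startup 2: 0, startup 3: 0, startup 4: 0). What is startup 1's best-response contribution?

Others' total = 0. Even contributing 50 gives 50 < 180: no benefit either way.
Best response: 0.

0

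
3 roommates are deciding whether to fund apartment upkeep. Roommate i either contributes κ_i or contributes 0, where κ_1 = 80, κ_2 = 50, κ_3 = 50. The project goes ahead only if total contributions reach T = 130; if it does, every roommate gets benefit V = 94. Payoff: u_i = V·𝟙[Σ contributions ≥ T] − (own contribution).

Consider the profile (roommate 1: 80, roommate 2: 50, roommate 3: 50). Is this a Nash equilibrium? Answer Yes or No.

Total = 180 ≥ 130: provided.
Roommate 1 (pledges 80, payoff 14): dropping to 0 → total 100, payoff 0. No gain.
Roommate 2 (pledges 50, payoff 44): dropping to 0 → total 130, payoff 94. Profitable deviation.

No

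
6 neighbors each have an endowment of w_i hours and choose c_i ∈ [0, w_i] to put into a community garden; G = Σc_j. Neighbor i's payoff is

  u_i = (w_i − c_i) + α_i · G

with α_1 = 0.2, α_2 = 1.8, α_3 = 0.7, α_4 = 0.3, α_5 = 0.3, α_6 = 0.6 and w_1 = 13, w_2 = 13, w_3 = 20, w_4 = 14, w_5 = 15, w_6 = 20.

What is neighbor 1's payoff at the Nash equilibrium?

∂u_i/∂c_i = α_i − 1, so neighbor i contributes w_i if α_i > 1, else 0.
α_i > 1 for i ∈ {2}; NE contributions (0, 13, 0, 0, 0, 0), G = 13.
u_1 = (13 − 0) + 0.2·13 = 15.6.

15.6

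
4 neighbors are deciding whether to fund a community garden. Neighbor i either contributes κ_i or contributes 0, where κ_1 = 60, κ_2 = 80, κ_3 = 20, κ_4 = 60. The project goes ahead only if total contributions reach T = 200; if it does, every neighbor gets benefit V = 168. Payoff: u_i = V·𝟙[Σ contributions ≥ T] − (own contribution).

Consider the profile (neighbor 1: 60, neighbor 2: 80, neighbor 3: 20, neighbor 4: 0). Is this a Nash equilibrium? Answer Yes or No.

No

Total = 160 < 200: not provided.
Neighbor 1 (pledges 60, payoff -60): dropping to 0 → total 100, payoff 0. Profitable deviation.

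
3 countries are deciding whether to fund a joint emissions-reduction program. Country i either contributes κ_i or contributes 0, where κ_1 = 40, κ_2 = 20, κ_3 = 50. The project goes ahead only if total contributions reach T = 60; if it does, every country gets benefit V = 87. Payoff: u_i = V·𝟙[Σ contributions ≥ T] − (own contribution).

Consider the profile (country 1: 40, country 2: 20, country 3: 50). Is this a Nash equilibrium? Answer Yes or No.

Total = 110 ≥ 60: provided.
Country 1 (pledges 40, payoff 47): dropping to 0 → total 70, payoff 87. Profitable deviation.

No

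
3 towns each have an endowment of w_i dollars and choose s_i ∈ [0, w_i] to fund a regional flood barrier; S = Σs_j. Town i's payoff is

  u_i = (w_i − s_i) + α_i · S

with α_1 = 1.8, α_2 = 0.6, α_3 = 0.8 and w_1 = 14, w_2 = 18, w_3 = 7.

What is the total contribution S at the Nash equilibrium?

14

∂u_i/∂s_i = α_i − 1, so town i contributes w_i if α_i > 1, else 0.
α_i > 1 for i ∈ {1}; NE contributions (14, 0, 0), S = 14.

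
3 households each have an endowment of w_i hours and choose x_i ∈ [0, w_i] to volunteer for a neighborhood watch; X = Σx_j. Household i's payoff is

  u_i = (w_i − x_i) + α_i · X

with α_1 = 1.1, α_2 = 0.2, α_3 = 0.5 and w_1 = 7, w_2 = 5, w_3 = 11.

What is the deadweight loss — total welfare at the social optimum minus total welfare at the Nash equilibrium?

12.8

∂u_i/∂x_i = α_i − 1, so household i contributes w_i if α_i > 1, else 0.
α_i > 1 for i ∈ {1}; NE contributions (7, 0, 0), X = 7.
W^NE = Σw_i − X^NE + (Σα_i)·X^NE = 23 + 0.8·7 = 28.6.
Planner: ∂(Σu_j)/∂x_i = Σα_j − 1 = 0.8 > 0, so everyone contributes w_i; X^SO = 23, W^SO = 23 + 0.8·23 = 41.4.
Deadweight loss = 12.8.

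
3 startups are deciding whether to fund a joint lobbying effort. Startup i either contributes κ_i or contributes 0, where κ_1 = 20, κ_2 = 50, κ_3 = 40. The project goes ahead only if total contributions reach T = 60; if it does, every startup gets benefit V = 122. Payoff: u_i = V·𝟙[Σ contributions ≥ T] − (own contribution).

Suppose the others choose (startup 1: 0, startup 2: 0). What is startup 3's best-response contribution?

0

Others' total = 0. Even contributing 40 gives 40 < 60: no benefit either way.
Best response: 0.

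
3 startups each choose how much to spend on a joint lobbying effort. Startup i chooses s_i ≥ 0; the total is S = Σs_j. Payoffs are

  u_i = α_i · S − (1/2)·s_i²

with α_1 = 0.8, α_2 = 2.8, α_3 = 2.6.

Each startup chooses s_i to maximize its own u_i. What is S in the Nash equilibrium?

Startup i's FOC: ∂u_i/∂s_i = α_i − s_i = 0, so s_i* = α_i.
NE contributions = (0.8, 2.8, 2.6); S = 6.2.

6.2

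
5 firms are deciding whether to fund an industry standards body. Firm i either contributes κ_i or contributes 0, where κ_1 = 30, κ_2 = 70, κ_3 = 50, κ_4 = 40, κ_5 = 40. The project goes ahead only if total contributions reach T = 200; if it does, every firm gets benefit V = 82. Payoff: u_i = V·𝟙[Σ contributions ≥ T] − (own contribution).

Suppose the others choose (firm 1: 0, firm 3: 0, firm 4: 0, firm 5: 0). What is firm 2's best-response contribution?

0

Others' total = 0. Even contributing 70 gives 70 < 200: no benefit either way.
Best response: 0.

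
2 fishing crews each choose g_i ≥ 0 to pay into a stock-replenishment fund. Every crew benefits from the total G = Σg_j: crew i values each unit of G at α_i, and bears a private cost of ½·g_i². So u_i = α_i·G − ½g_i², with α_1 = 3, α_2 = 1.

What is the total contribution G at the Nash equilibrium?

Crew i's FOC: ∂u_i/∂g_i = α_i − g_i = 0, so g_i* = α_i.
NE contributions = (3, 1); G = 4.

4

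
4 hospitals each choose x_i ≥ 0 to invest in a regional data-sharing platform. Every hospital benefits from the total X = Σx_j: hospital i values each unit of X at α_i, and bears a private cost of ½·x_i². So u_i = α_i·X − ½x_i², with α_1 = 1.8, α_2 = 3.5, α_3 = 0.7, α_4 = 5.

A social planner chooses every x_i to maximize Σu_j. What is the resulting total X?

Planner FOC: ∂(Σu_j)/∂x_i = (Σα_j) − x_i = 0, so x_i^SO = Σα_j = 11 for every i; X^SO = 44.

44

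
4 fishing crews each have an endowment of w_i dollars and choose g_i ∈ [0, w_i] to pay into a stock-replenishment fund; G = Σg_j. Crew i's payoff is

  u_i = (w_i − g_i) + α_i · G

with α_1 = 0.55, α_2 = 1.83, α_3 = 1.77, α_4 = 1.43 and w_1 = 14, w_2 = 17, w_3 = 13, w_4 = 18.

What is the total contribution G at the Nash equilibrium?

48

∂u_i/∂g_i = α_i − 1, so crew i contributes w_i if α_i > 1, else 0.
α_i > 1 for i ∈ {2, 3, 4}; NE contributions (0, 17, 13, 18), G = 48.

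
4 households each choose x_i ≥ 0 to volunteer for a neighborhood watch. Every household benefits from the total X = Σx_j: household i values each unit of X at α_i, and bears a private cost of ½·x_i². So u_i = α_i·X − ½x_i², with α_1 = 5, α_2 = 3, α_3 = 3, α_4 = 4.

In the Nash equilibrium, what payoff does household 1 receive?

Household i's FOC: ∂u_i/∂x_i = α_i − x_i = 0, so x_i* = α_i.
NE contributions = (5, 3, 3, 4); X = 15.
u_1 = α_1·X − ½·(x_1)² = 5·15 − ½·5² = 62.5.

62.5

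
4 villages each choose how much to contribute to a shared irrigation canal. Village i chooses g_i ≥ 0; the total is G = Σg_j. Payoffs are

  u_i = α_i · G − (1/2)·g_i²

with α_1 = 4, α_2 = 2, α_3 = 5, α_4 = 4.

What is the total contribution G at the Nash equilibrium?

Village i's FOC: ∂u_i/∂g_i = α_i − g_i = 0, so g_i* = α_i.
NE contributions = (4, 2, 5, 4); G = 15.

15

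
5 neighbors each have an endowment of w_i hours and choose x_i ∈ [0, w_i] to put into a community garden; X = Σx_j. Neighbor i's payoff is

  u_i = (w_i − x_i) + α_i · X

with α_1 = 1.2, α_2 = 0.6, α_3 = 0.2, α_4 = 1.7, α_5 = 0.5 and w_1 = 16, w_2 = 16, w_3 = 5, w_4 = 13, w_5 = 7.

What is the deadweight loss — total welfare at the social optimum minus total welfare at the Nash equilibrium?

∂u_i/∂x_i = α_i − 1, so neighbor i contributes w_i if α_i > 1, else 0.
α_i > 1 for i ∈ {1, 4}; NE contributions (16, 0, 0, 13, 0), X = 29.
W^NE = Σw_i − X^NE + (Σα_i)·X^NE = 57 + 3.2·29 = 149.8.
Planner: ∂(Σu_j)/∂x_i = Σα_j − 1 = 3.2 > 0, so everyone contributes w_i; X^SO = 57, W^SO = 57 + 3.2·57 = 239.4.
Deadweight loss = 89.6.

89.6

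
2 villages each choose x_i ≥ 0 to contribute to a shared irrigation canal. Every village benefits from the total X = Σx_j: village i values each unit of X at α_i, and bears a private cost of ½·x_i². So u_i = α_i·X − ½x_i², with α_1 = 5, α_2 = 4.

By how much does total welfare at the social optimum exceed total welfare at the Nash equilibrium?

Village i's FOC: ∂u_i/∂x_i = α_i − x_i = 0, so x_i* = α_i.
NE contributions = (5, 4); X = 9.
W^NE = (Σα)·X − ½Σα_i² = 9² − ½·41 = 60.5.
Planner sets x_i = Σα_j = 9 for every i, so X^SO = 2·9 = 18.
W^SO = (Σα)·X^SO − ½·2·(Σα)² = (2/2)·9² = 81.
Deadweight loss = W^SO − W^NE = 20.5.

20.5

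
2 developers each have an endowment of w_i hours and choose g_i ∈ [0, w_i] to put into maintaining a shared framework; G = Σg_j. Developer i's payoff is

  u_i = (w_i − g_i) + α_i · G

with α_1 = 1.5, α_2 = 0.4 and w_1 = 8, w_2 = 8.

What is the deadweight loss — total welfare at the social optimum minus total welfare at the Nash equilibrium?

∂u_i/∂g_i = α_i − 1, so developer i contributes w_i if α_i > 1, else 0.
α_i > 1 for i ∈ {1}; NE contributions (8, 0), G = 8.
W^NE = Σw_i − G^NE + (Σα_i)·G^NE = 16 + 0.9·8 = 23.2.
Planner: ∂(Σu_j)/∂g_i = Σα_j − 1 = 0.9 > 0, so everyone contributes w_i; G^SO = 16, W^SO = 16 + 0.9·16 = 30.4.
Deadweight loss = 7.2.

7.2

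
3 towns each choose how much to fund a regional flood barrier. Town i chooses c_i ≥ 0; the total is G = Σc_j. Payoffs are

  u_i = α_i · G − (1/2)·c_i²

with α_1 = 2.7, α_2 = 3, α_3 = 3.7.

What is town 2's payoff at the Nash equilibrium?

23.7

Town i's FOC: ∂u_i/∂c_i = α_i − c_i = 0, so c_i* = α_i.
NE contributions = (2.7, 3, 3.7); G = 9.4.
u_2 = α_2·G − ½·(c_2)² = 3·9.4 − ½·3² = 23.7.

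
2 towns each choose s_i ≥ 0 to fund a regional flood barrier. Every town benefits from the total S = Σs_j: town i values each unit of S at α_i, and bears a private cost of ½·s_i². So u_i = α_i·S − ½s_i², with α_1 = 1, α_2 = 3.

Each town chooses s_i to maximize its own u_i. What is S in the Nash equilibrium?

4

Town i's FOC: ∂u_i/∂s_i = α_i − s_i = 0, so s_i* = α_i.
NE contributions = (1, 3); S = 4.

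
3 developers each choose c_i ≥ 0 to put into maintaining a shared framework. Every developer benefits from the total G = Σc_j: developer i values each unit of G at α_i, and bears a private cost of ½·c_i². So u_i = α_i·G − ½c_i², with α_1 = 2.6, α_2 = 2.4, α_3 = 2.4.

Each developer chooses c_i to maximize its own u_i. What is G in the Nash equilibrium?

Developer i's FOC: ∂u_i/∂c_i = α_i − c_i = 0, so c_i* = α_i.
NE contributions = (2.6, 2.4, 2.4); G = 7.4.

7.4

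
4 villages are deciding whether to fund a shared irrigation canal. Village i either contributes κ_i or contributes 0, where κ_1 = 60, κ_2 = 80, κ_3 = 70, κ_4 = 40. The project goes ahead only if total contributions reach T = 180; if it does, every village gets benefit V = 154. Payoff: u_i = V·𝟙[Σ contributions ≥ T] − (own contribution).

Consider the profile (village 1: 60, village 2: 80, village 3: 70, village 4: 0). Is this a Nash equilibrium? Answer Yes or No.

Yes

Total = 210 ≥ 180: provided.
Village 1 (pledges 60, payoff 94): dropping to 0 → total 150, payoff 0. No gain.
Village 2 (pledges 80, payoff 74): dropping to 0 → total 130, payoff 0. No gain.
Village 3 (pledges 70, payoff 84): dropping to 0 → total 140, payoff 0. No gain.
Village 4 (pledges 0, payoff 154): pledging 40 → total 250, payoff 114. No gain.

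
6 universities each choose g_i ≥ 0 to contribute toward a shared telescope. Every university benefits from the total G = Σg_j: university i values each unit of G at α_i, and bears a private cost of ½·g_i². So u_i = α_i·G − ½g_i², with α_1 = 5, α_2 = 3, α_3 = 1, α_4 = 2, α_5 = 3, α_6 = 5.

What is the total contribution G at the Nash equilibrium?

University i's FOC: ∂u_i/∂g_i = α_i − g_i = 0, so g_i* = α_i.
NE contributions = (5, 3, 1, 2, 3, 5); G = 19.

19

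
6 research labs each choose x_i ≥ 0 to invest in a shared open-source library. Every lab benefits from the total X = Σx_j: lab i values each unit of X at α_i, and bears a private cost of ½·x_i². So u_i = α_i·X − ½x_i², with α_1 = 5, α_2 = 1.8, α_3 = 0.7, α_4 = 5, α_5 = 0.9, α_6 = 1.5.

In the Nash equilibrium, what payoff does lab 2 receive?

25.2

Lab i's FOC: ∂u_i/∂x_i = α_i − x_i = 0, so x_i* = α_i.
NE contributions = (5, 1.8, 0.7, 5, 0.9, 1.5); X = 14.9.
u_2 = α_2·X − ½·(x_2)² = 1.8·14.9 − ½·1.8² = 25.2.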